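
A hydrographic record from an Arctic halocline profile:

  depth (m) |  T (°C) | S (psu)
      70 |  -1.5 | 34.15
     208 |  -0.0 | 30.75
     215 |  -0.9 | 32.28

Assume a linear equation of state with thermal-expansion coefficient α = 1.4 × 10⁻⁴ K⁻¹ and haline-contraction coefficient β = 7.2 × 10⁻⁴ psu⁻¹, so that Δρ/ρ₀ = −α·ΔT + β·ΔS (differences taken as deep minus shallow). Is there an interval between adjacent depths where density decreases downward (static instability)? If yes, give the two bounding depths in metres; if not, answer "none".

70–208 m

Evaluate Δρ/ρ₀ = −αΔT + βΔS across each adjacent pair:
  70–208 m: −αΔT+βΔS = −(1.4 × 10⁻⁴)(+1.5)+(7.2 × 10⁻⁴)(-3.40) = -2.7 × 10⁻³ → UNSTABLE
  208–215 m: −αΔT+βΔS = −(1.4 × 10⁻⁴)(-0.9)+(7.2 × 10⁻⁴)(+1.53) = 1.2 × 10⁻³ → stable
The 70–208 m interval has Δρ < 0: lighter water underlies denser water.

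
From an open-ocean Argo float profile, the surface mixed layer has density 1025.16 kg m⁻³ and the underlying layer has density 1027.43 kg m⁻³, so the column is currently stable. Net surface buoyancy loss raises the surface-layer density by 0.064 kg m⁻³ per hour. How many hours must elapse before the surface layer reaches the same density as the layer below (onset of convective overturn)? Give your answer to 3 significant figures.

35.5 hours

Density deficit of the surface layer: 1027.43 − 1025.16 = 2.27 kg m⁻³.
Required change = 2.27 / 0.064 = 35.5 hours.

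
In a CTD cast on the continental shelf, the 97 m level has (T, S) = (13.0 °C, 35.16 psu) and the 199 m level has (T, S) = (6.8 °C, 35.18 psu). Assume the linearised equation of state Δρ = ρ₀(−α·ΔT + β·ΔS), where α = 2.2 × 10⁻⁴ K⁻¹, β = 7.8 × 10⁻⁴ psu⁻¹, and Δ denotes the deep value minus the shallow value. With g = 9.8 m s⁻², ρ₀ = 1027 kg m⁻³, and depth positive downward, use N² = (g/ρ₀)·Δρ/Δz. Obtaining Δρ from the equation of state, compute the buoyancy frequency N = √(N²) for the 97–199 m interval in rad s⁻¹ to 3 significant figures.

ΔT = -6.2 K, ΔS = +0.02 psu (deep − shallow).
Δρ/ρ₀ = −αΔT + βΔS = 1.364 × 10⁻³ + 1.56 × 10⁻⁵ = 1.3796 × 10⁻³, so Δρ ≈ 1.417 kg m⁻³.
N² = (g/ρ₀)·Δρ/Δz = g·(Δρ/ρ₀)/Δz = 9.8 × 1.3796 × 10⁻³ / 102 = 1.3255 × 10⁻⁴ s⁻².
N = √(1.3255 × 10⁻⁴) = 0.011513 rad s⁻¹ ≈ 0.0115 rad s⁻¹.

0.0115 rad s⁻¹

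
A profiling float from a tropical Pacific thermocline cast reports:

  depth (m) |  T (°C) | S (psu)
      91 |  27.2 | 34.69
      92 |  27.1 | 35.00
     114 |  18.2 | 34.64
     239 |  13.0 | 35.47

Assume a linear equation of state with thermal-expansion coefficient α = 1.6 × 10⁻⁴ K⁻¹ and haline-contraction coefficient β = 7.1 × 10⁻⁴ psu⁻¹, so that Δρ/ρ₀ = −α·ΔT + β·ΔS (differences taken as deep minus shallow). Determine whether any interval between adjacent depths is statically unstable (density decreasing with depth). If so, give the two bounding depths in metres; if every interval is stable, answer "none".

Evaluate Δρ/ρ₀ = −αΔT + βΔS across each adjacent pair:
  91–92 m: −αΔT+βΔS = −(1.6 × 10⁻⁴)(-0.1)+(7.1 × 10⁻⁴)(+0.31) = 2.4 × 10⁻⁴ → stable
  92–114 m: −αΔT+βΔS = −(1.6 × 10⁻⁴)(-8.9)+(7.1 × 10⁻⁴)(-0.36) = 1.2 × 10⁻³ → stable
  114–239 m: −αΔT+βΔS = −(1.6 × 10⁻⁴)(-5.2)+(7.1 × 10⁻⁴)(+0.83) = 1.4 × 10⁻³ → stable
Every interval has Δρ > 0: the column is stably stratified throughout.

none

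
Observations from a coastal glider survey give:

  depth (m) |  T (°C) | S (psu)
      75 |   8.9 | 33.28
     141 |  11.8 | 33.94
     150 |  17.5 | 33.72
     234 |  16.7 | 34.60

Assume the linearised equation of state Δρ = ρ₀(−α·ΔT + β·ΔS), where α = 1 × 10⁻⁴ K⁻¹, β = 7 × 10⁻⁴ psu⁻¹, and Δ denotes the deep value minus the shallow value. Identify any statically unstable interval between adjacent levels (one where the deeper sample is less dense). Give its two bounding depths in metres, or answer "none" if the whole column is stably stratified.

141–150 m

Evaluate Δρ/ρ₀ = −αΔT + βΔS across each adjacent pair:
  75–141 m: −αΔT+βΔS = −(1 × 10⁻⁴)(+2.9)+(7 × 10⁻⁴)(+0.66) = 1.7 × 10⁻⁴ → stable
  141–150 m: −αΔT+βΔS = −(1 × 10⁻⁴)(+5.7)+(7 × 10⁻⁴)(-0.22) = -7.2 × 10⁻⁴ → UNSTABLE
  150–234 m: −αΔT+βΔS = −(1 × 10⁻⁴)(-0.8)+(7 × 10⁻⁴)(+0.88) = 7.0 × 10⁻⁴ → stable
The 141–150 m interval has Δρ < 0: lighter water underlies denser water.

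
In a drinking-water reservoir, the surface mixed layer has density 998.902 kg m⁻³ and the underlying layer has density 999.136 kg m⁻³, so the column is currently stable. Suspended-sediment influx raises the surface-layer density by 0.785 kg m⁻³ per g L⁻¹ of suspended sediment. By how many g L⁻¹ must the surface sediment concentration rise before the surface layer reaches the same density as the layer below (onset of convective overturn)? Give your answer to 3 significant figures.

0.298 g L⁻¹

Density deficit of the surface layer: 999.136 − 998.902 = 0.234 kg m⁻³.
Required change = 0.234 / 0.785 = 0.298 g L⁻¹.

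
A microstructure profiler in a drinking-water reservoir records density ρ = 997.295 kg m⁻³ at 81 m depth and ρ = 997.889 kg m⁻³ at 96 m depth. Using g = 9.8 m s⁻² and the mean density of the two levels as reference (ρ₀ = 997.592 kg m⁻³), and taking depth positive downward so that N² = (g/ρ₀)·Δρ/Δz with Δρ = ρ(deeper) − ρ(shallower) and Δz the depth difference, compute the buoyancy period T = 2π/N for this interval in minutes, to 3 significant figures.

5.31 min

Δρ = 997.889 − 997.295 = 0.594 kg m⁻³ over Δz = 96 − 81 = 15 m.
N² = (9.8/997.592) × (0.594/15) = 3.8902 × 10⁻⁴ s⁻².
N = √(3.8902 × 10⁻⁴) = 0.019724 rad s⁻¹, so T = 2π/N = 318.56 s = 5.3093 min ≈ 5.31 min.
N² > 0, so the interval is statically stable.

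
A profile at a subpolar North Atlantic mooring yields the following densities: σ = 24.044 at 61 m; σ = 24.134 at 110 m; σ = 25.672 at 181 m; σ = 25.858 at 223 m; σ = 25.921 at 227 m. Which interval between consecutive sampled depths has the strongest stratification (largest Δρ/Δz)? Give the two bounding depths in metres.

Compute the density gradient over each adjacent pair:
  61–110 m: Δρ/Δz = 0.090/49 = 1.8 × 10⁻³ kg m⁻⁴
  110–181 m: Δρ/Δz = 1.538/71 = 0.022 kg m⁻⁴
  181–223 m: Δρ/Δz = 0.186/42 = 4.4 × 10⁻³ kg m⁻⁴
  223–227 m: Δρ/Δz = 0.063/4 = 0.016 kg m⁻⁴
The largest gradient is in the 110–181 m interval — the pycnocline.

110–181 m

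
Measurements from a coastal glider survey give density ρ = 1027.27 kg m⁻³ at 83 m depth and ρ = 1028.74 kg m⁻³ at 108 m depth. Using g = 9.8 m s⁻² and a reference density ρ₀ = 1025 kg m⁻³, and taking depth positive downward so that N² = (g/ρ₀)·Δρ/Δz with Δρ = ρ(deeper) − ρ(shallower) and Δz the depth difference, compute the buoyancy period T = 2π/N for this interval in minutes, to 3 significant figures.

4.42 min

Δρ = 1028.74 − 1027.27 = 1.47 kg m⁻³ over Δz = 108 − 83 = 25 m.
N² = (9.8/1025) × (1.47/25) = 5.6219 × 10⁻⁴ s⁻².
N = √(5.6219 × 10⁻⁴) = 0.023711 rad s⁻¹, so T = 2π/N = 264.99 s = 4.4165 min ≈ 4.42 min.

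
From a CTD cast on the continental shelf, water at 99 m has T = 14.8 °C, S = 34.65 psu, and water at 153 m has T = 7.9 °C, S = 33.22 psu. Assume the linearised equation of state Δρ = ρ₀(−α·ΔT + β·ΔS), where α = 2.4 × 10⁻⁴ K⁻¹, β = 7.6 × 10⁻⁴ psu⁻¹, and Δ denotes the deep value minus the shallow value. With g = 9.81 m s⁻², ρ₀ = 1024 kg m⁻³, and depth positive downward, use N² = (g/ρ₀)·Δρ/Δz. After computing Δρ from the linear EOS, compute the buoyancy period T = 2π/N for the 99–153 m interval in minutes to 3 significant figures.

ΔT = -6.9 K, ΔS = -1.43 psu (deep − shallow).
Δρ/ρ₀ = −αΔT + βΔS = 1.656 × 10⁻³ − 1.0868 × 10⁻³ = 5.692 × 10⁻⁴, so Δρ ≈ 0.5829 kg m⁻³.
N² = (g/ρ₀)·Δρ/Δz = g·(Δρ/ρ₀)/Δz = 9.81 × 5.692 × 10⁻⁴ / 54 = 1.0340 × 10⁻⁴ s⁻².
N = √(1.0340 × 10⁻⁴) = 0.010169 rad s⁻¹ → T = 2π/N = 617.88 s = 10.298 min ≈ 10.3 min.

10.3 min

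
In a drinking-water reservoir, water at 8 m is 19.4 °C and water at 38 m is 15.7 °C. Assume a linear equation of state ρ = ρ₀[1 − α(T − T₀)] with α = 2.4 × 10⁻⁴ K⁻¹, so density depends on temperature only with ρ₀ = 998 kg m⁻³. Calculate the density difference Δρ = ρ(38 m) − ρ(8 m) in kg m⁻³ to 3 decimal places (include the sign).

+0.886 kg m⁻³

ΔT = -3.7 K, Δρ/ρ₀ = −αΔT = 8.88 × 10⁻⁴.
Δρ = 998 × (8.88 × 10⁻⁴) = +0.886 kg m⁻³.
Positive Δρ: denser below, stable.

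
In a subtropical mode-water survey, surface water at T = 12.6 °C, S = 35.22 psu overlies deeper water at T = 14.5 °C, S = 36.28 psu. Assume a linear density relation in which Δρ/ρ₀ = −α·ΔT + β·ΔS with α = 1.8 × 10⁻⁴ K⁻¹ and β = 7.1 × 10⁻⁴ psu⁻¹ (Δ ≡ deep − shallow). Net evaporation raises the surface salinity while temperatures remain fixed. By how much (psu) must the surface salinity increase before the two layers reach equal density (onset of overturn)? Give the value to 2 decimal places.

0.58 psu

Neutral buoyancy requires −α(T_deep − T_surf) + β(S_deep − S_surf′) = 0.
S_surf′ = S_deep − (α/β)·ΔT = 36.28 − (1.8 × 10⁻⁴/7.1 × 10⁻⁴)·(+1.9) = 35.7983 psu.
Increase required: 35.7983 − 35.22 = 0.5783 psu.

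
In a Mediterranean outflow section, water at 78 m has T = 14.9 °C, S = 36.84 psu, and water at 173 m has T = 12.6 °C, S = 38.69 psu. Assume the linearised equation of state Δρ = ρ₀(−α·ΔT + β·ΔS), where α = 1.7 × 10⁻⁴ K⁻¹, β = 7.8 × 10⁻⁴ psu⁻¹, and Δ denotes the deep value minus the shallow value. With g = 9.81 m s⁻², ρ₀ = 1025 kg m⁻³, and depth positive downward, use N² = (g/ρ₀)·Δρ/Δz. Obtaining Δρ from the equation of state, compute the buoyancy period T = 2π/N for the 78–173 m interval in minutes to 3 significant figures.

7.61 min

ΔT = -2.3 K, ΔS = +1.85 psu (deep − shallow).
Δρ/ρ₀ = −αΔT + βΔS = 3.91 × 10⁻⁴ + 1.443 × 10⁻³ = 1.834 × 10⁻³, so Δρ ≈ 1.880 kg m⁻³.
N² = (g/ρ₀)·Δρ/Δz = g·(Δρ/ρ₀)/Δz = 9.81 × 1.834 × 10⁻³ / 95 = 1.8938 × 10⁻⁴ s⁻².
N = √(1.8938 × 10⁻⁴) = 0.013762 rad s⁻¹ → T = 2π/N = 456.56 s = 7.6093 min ≈ 7.61 min.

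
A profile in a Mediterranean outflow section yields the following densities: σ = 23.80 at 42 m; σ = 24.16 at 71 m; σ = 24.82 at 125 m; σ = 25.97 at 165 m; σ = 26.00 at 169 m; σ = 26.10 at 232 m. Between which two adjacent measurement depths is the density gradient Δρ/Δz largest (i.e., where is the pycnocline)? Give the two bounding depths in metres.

Compute the density gradient over each adjacent pair:
  42–71 m: Δρ/Δz = 0.36/29 = 0.012 kg m⁻⁴
  71–125 m: Δρ/Δz = 0.66/54 = 0.012 kg m⁻⁴
  125–165 m: Δρ/Δz = 1.15/40 = 0.029 kg m⁻⁴
  165–169 m: Δρ/Δz = 0.03/4 = 7.5 × 10⁻³ kg m⁻⁴
  169–232 m: Δρ/Δz = 0.10/63 = 1.6 × 10⁻³ kg m⁻⁴
The largest gradient is in the 125–165 m interval — the pycnocline.

125–165 m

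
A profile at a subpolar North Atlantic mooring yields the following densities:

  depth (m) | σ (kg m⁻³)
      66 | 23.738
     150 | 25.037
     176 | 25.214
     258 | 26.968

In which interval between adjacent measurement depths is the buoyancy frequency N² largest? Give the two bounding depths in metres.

176–258 m

Compute the density gradient over each adjacent pair:
  66–150 m: Δρ/Δz = 1.299/84 = 0.015 kg m⁻⁴
  150–176 m: Δρ/Δz = 0.177/26 = 6.8 × 10⁻³ kg m⁻⁴
  176–258 m: Δρ/Δz = 1.754/82 = 0.021 kg m⁻⁴
The largest gradient is in the 176–258 m interval — the pycnocline.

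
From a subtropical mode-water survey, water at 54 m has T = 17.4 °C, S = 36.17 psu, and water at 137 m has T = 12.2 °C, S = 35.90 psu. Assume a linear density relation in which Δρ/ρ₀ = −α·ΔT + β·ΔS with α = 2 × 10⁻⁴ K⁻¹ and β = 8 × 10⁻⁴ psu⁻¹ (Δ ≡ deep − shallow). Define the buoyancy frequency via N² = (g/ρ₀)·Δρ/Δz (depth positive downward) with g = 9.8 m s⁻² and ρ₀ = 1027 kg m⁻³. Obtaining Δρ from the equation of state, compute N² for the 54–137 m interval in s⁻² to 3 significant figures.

9.73 × 10⁻⁵ s⁻²

ΔT = -5.2 K, ΔS = -0.27 psu (deep − shallow).
Δρ/ρ₀ = −αΔT + βΔS = 1.04 × 10⁻³ − 2.16 × 10⁻⁴ = 8.24 × 10⁻⁴, so Δρ ≈ 0.8462 kg m⁻³.
N² = (g/ρ₀)·Δρ/Δz = g·(Δρ/ρ₀)/Δz = 9.8 × 8.24 × 10⁻⁴ / 83 = 9.7292 × 10⁻⁵ s⁻² ≈ 9.73 × 10⁻⁵ s⁻².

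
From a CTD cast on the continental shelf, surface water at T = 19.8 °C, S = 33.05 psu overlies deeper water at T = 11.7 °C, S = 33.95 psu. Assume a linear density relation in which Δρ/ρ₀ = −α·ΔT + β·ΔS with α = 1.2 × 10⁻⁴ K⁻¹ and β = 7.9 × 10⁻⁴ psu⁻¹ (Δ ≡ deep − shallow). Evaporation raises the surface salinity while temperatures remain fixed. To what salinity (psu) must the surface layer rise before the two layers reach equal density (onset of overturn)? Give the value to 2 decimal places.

35.18 psu

Neutral buoyancy requires −α(T_deep − T_surf) + β(S_deep − S_surf′) = 0.
S_surf′ = S_deep − (α/β)·ΔT = 33.95 − (1.2 × 10⁻⁴/7.9 × 10⁻⁴)·(-8.1) = 35.1804 psu.
Increase required: 35.1804 − 33.05 = 2.1304 psu.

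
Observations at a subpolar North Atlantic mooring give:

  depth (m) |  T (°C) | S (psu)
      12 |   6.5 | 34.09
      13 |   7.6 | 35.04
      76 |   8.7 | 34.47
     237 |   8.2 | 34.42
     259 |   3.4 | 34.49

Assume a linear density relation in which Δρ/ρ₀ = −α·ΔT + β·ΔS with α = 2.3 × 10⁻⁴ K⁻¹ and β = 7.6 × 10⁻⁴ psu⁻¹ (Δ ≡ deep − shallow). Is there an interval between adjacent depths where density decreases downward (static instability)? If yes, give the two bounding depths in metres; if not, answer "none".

Evaluate Δρ/ρ₀ = −αΔT + βΔS across each adjacent pair:
  12–13 m: −αΔT+βΔS = −(2.3 × 10⁻⁴)(+1.1)+(7.6 × 10⁻⁴)(+0.95) = 4.7 × 10⁻⁴ → stable
  13–76 m: −αΔT+βΔS = −(2.3 × 10⁻⁴)(+1.1)+(7.6 × 10⁻⁴)(-0.57) = -6.9 × 10⁻⁴ → UNSTABLE
  76–237 m: −αΔT+βΔS = −(2.3 × 10⁻⁴)(-0.5)+(7.6 × 10⁻⁴)(-0.05) = 7.7 × 10⁻⁵ → stable
  237–259 m: −αΔT+βΔS = −(2.3 × 10⁻⁴)(-4.8)+(7.6 × 10⁻⁴)(+0.07) = 1.2 × 10⁻³ → stable
The 13–76 m interval has Δρ < 0: lighter water underlies denser water.

13–76 m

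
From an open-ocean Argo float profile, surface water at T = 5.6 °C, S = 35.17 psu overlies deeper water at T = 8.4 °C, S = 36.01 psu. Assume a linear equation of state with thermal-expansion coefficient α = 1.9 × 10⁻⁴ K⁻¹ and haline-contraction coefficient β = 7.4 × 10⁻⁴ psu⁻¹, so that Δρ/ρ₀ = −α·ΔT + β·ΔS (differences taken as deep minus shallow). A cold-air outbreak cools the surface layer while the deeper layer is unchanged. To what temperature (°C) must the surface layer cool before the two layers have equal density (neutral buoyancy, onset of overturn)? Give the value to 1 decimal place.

Neutral buoyancy requires Δρ = 0, i.e. −α(T_deep − T_surf′) + β(S_deep − S_surf) = 0.
T_surf′ = T_deep − (β/α)·ΔS = 8.4 − (7.4 × 10⁻⁴/1.9 × 10⁻⁴)·(+0.84) = 5.128 °C.
Cooling required: 5.6 − (5.128) = 0.472 °C.

5.1 °C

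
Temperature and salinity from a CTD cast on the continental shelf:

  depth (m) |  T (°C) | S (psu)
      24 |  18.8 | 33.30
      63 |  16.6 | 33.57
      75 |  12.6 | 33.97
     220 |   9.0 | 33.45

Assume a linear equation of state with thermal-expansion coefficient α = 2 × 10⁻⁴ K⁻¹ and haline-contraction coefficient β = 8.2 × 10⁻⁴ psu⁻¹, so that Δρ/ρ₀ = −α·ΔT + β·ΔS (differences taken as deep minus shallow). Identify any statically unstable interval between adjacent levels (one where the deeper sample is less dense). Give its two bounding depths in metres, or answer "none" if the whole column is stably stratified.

none

Evaluate Δρ/ρ₀ = −αΔT + βΔS across each adjacent pair:
  24–63 m: −αΔT+βΔS = −(2 × 10⁻⁴)(-2.2)+(8.2 × 10⁻⁴)(+0.27) = 6.6 × 10⁻⁴ → stable
  63–75 m: −αΔT+βΔS = −(2 × 10⁻⁴)(-4.0)+(8.2 × 10⁻⁴)(+0.40) = 1.1 × 10⁻³ → stable
  75–220 m: −αΔT+βΔS = −(2 × 10⁻⁴)(-3.6)+(8.2 × 10⁻⁴)(-0.52) = 2.9 × 10⁻⁴ → stable
Every interval has Δρ > 0: the column is stably stratified throughout.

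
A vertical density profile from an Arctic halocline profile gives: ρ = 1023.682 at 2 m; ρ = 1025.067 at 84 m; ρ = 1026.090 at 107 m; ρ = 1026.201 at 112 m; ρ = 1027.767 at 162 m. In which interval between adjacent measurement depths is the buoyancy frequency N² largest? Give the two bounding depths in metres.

84–107 m

Compute the density gradient over each adjacent pair:
  2–84 m: Δρ/Δz = 1.385/82 = 0.017 kg m⁻⁴
  84–107 m: Δρ/Δz = 1.023/23 = 0.044 kg m⁻⁴
  107–112 m: Δρ/Δz = 0.111/5 = 0.022 kg m⁻⁴
  112–162 m: Δρ/Δz = 1.566/50 = 0.031 kg m⁻⁴
The largest gradient is in the 84–107 m interval — the pycnocline.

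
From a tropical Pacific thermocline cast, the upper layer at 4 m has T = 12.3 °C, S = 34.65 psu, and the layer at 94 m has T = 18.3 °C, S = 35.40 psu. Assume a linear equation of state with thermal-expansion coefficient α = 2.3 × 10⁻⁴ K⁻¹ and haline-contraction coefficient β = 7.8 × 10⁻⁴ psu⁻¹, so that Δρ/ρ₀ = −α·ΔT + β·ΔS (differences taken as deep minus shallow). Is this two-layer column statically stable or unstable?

ΔT = 18.3 − 12.3 = +6.0 K and ΔS = 35.40 − 34.65 = +0.75 psu (deep − shallow).
−αΔT = -1.38 × 10⁻³; βΔS = 5.85 × 10⁻⁴; sum Δρ/ρ₀ = -7.95 × 10⁻⁴.
Δρ/ρ₀ < 0, so Δρ < 0: deeper water is lighter → statically unstable; the column would overturn.

unstable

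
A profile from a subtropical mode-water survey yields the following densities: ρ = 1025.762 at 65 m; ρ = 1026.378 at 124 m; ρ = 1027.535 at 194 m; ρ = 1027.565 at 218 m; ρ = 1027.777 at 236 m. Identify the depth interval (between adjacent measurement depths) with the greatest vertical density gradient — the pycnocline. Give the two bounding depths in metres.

Compute the density gradient over each adjacent pair:
  65–124 m: Δρ/Δz = 0.616/59 = 0.010 kg m⁻⁴
  124–194 m: Δρ/Δz = 1.157/70 = 0.017 kg m⁻⁴
  194–218 m: Δρ/Δz = 0.030/24 = 1.3 × 10⁻³ kg m⁻⁴
  218–236 m: Δρ/Δz = 0.212/18 = 0.012 kg m⁻⁴
The largest gradient is in the 124–194 m interval — the pycnocline.

124–194 m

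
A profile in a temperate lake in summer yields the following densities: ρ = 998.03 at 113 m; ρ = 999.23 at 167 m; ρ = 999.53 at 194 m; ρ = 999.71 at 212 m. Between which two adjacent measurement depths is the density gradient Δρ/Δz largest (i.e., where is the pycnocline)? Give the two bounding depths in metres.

113–167 m

Compute the density gradient over each adjacent pair:
  113–167 m: Δρ/Δz = 1.20/54 = 0.022 kg m⁻⁴
  167–194 m: Δρ/Δz = 0.30/27 = 0.011 kg m⁻⁴
  194–212 m: Δρ/Δz = 0.18/18 = 0.010 kg m⁻⁴
The largest gradient is in the 113–167 m interval — the pycnocline.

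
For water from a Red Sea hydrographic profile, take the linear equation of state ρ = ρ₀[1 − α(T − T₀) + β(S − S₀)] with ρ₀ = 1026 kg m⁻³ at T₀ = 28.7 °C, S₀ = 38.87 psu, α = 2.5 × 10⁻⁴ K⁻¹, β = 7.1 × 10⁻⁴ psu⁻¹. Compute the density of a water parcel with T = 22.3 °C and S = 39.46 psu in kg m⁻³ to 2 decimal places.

T − T₀ = -6.4 K, S − S₀ = +0.59 psu.
Bracket = 1 − α·(-6.4) + β·(+0.59) = 1 + (2.0189 × 10⁻³) = 1.0020189.
ρ = 1026 × 1.0020189 = 1028.07 kg m⁻³.

1028.07 kg m⁻³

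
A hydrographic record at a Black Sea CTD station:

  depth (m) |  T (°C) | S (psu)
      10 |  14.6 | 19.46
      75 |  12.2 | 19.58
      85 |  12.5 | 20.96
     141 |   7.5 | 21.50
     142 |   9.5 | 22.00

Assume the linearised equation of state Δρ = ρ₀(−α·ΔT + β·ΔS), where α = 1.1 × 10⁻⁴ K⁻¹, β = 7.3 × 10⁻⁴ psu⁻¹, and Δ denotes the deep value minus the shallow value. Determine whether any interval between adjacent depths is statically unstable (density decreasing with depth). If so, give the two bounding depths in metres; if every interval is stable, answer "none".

none

Evaluate Δρ/ρ₀ = −αΔT + βΔS across each adjacent pair:
  10–75 m: −αΔT+βΔS = −(1.1 × 10⁻⁴)(-2.4)+(7.3 × 10⁻⁴)(+0.12) = 3.5 × 10⁻⁴ → stable
  75–85 m: −αΔT+βΔS = −(1.1 × 10⁻⁴)(+0.3)+(7.3 × 10⁻⁴)(+1.38) = 9.7 × 10⁻⁴ → stable
  85–141 m: −αΔT+βΔS = −(1.1 × 10⁻⁴)(-5.0)+(7.3 × 10⁻⁴)(+0.54) = 9.4 × 10⁻⁴ → stable
  141–142 m: −αΔT+βΔS = −(1.1 × 10⁻⁴)(+2.0)+(7.3 × 10⁻⁴)(+0.50) = 1.4 × 10⁻⁴ → stable
Every interval has Δρ > 0: the column is stably stratified throughout.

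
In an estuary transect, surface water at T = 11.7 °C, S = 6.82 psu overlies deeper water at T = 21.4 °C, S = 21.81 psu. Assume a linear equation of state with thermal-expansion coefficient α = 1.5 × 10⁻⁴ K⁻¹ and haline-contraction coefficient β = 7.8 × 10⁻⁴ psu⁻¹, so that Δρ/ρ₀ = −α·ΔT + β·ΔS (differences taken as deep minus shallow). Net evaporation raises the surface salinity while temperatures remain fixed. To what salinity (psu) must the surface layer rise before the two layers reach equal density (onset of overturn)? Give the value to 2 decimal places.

Neutral buoyancy requires −α(T_deep − T_surf) + β(S_deep − S_surf′) = 0.
S_surf′ = S_deep − (α/β)·ΔT = 21.81 − (1.5 × 10⁻⁴/7.8 × 10⁻⁴)·(+9.7) = 19.9446 psu.
Increase required: 19.9446 − 6.82 = 13.1246 psu.

19.94 psu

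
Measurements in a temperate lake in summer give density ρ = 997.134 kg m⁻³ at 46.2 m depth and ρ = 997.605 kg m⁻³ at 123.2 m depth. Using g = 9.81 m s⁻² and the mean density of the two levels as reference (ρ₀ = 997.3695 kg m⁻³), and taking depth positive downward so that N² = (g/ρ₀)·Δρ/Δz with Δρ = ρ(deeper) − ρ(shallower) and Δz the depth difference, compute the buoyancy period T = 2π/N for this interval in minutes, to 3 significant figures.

13.5 min

Δρ = 997.605 − 997.134 = 0.471 kg m⁻³ over Δz = 123.2 − 46.2 = 77 m.
N² = (9.81/997.3695) × (0.471/77) = 6.0165 × 10⁻⁵ s⁻².
N = √(6.0165 × 10⁻⁵) = 7.7566 × 10⁻³ rad s⁻¹, so T = 2π/N = 810.04 s = 13.501 min ≈ 13.5 min.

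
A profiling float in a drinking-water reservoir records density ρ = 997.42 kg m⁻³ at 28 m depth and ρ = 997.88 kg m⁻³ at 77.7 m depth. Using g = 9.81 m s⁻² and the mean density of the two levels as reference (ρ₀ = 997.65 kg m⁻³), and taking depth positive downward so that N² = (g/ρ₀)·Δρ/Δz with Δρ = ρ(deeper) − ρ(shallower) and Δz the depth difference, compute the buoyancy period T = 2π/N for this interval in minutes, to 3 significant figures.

11.0 min

Δρ = 997.88 − 997.42 = 0.46 kg m⁻³ over Δz = 77.7 − 28 = 49.7 m.
N² = (9.81/997.65) × (0.46/49.7) = 9.1011 × 10⁻⁵ s⁻².
N = √(9.1011 × 10⁻⁵) = 9.5400 × 10⁻³ rad s⁻¹, so T = 2π/N = 658.61 s = 10.977 min ≈ 11.0 min.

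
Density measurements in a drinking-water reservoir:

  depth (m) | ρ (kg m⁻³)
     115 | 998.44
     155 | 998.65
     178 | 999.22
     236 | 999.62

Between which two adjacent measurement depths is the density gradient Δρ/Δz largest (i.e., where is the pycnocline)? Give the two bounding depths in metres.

Compute the density gradient over each adjacent pair:
  115–155 m: Δρ/Δz = 0.21/40 = 5.2 × 10⁻³ kg m⁻⁴
  155–178 m: Δρ/Δz = 0.57/23 = 0.025 kg m⁻⁴
  178–236 m: Δρ/Δz = 0.40/58 = 6.9 × 10⁻³ kg m⁻⁴
The largest gradient is in the 155–178 m interval — the pycnocline.

155–178 m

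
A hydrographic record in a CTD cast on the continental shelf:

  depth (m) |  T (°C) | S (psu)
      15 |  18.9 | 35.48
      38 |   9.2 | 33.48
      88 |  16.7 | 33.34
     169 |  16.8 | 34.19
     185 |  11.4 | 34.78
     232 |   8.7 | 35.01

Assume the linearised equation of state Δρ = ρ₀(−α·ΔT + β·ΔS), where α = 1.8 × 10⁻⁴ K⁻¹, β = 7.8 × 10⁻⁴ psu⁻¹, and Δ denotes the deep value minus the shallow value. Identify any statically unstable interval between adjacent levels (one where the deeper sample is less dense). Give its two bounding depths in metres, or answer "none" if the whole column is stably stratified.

Evaluate Δρ/ρ₀ = −αΔT + βΔS across each adjacent pair:
  15–38 m: −αΔT+βΔS = −(1.8 × 10⁻⁴)(-9.7)+(7.8 × 10⁻⁴)(-2.00) = 1.9 × 10⁻⁴ → stable
  38–88 m: −αΔT+βΔS = −(1.8 × 10⁻⁴)(+7.5)+(7.8 × 10⁻⁴)(-0.14) = -1.5 × 10⁻³ → UNSTABLE
  88–169 m: −αΔT+βΔS = −(1.8 × 10⁻⁴)(+0.1)+(7.8 × 10⁻⁴)(+0.85) = 6.4 × 10⁻⁴ → stable
  169–185 m: −αΔT+βΔS = −(1.8 × 10⁻⁴)(-5.4)+(7.8 × 10⁻⁴)(+0.59) = 1.4 × 10⁻³ → stable
  185–232 m: −αΔT+βΔS = −(1.8 × 10⁻⁴)(-2.7)+(7.8 × 10⁻⁴)(+0.23) = 6.7 × 10⁻⁴ → stable
The 38–88 m interval has Δρ < 0: lighter water underlies denser water.

38–88 m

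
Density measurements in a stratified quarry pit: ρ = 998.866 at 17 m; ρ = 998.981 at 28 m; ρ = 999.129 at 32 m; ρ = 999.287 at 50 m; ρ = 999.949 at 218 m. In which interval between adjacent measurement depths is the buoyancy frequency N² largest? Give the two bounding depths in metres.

Compute the density gradient over each adjacent pair:
  17–28 m: Δρ/Δz = 0.115/11 = 0.010 kg m⁻⁴
  28–32 m: Δρ/Δz = 0.148/4 = 0.037 kg m⁻⁴
  32–50 m: Δρ/Δz = 0.158/18 = 8.8 × 10⁻³ kg m⁻⁴
  50–218 m: Δρ/Δz = 0.662/168 = 3.9 × 10⁻³ kg m⁻⁴
The largest gradient is in the 28–32 m interval — the pycnocline.

28–32 m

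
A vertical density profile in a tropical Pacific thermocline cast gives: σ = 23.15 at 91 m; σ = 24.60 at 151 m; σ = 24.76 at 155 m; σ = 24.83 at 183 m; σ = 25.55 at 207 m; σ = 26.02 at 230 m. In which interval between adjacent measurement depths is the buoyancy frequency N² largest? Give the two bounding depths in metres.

Compute the density gradient over each adjacent pair:
  91–151 m: Δρ/Δz = 1.45/60 = 0.024 kg m⁻⁴
  151–155 m: Δρ/Δz = 0.16/4 = 0.040 kg m⁻⁴
  155–183 m: Δρ/Δz = 0.07/28 = 2.5 × 10⁻³ kg m⁻⁴
  183–207 m: Δρ/Δz = 0.72/24 = 0.030 kg m⁻⁴
  207–230 m: Δρ/Δz = 0.47/23 = 0.020 kg m⁻⁴
The largest gradient is in the 151–155 m interval — the pycnocline.

151–155 m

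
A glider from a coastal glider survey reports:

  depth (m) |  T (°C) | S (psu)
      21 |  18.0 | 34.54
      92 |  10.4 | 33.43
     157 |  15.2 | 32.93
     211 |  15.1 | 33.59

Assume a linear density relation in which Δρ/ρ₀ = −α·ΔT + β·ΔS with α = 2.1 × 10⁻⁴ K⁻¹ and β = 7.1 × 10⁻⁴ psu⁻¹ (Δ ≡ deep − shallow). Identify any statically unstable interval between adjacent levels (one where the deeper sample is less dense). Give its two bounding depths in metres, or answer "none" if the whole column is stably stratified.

92–157 m

Evaluate Δρ/ρ₀ = −αΔT + βΔS across each adjacent pair:
  21–92 m: −αΔT+βΔS = −(2.1 × 10⁻⁴)(-7.6)+(7.1 × 10⁻⁴)(-1.11) = 8.1 × 10⁻⁴ → stable
  92–157 m: −αΔT+βΔS = −(2.1 × 10⁻⁴)(+4.8)+(7.1 × 10⁻⁴)(-0.50) = -1.4 × 10⁻³ → UNSTABLE
  157–211 m: −αΔT+βΔS = −(2.1 × 10⁻⁴)(-0.1)+(7.1 × 10⁻⁴)(+0.66) = 4.9 × 10⁻⁴ → stable
The 92–157 m interval has Δρ < 0: lighter water underlies denser water.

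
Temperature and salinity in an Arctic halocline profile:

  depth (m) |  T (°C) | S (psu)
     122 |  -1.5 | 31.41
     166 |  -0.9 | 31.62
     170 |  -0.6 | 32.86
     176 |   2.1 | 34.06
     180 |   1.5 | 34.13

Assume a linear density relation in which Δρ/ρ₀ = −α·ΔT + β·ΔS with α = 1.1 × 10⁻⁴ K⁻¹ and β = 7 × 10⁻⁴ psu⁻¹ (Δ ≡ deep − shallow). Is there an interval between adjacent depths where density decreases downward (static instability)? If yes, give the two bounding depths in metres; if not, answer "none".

none

Evaluate Δρ/ρ₀ = −αΔT + βΔS across each adjacent pair:
  122–166 m: −αΔT+βΔS = −(1.1 × 10⁻⁴)(+0.6)+(7 × 10⁻⁴)(+0.21) = 8.1 × 10⁻⁵ → stable
  166–170 m: −αΔT+βΔS = −(1.1 × 10⁻⁴)(+0.3)+(7 × 10⁻⁴)(+1.24) = 8.3 × 10⁻⁴ → stable
  170–176 m: −αΔT+βΔS = −(1.1 × 10⁻⁴)(+2.7)+(7 × 10⁻⁴)(+1.20) = 5.4 × 10⁻⁴ → stable
  176–180 m: −αΔT+βΔS = −(1.1 × 10⁻⁴)(-0.6)+(7 × 10⁻⁴)(+0.07) = 1.2 × 10⁻⁴ → stable
Every interval has Δρ > 0: the column is stably stratified throughout.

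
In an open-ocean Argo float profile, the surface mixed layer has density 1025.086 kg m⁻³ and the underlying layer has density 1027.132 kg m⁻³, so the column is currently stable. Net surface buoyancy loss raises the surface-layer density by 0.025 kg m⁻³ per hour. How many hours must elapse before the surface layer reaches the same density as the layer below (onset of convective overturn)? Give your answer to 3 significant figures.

Density deficit of the surface layer: 1027.132 − 1025.086 = 2.046 kg m⁻³.
Required change = 2.046 / 0.025 = 81.8 hours.

81.8 hours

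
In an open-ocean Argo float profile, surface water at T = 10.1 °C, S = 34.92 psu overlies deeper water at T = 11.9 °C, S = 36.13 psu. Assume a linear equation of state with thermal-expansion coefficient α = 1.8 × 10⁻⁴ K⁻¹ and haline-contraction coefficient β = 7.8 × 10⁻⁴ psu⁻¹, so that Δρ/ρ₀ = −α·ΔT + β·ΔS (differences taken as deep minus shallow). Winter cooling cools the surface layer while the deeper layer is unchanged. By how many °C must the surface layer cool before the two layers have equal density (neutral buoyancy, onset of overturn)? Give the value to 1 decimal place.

Neutral buoyancy requires Δρ = 0, i.e. −α(T_deep − T_surf′) + β(S_deep − S_surf) = 0.
T_surf′ = T_deep − (β/α)·ΔS = 11.9 − (7.8 × 10⁻⁴/1.8 × 10⁻⁴)·(+1.21) = 6.657 °C.
Cooling required: 10.1 − (6.657) = 3.443 °C.

3.4 °C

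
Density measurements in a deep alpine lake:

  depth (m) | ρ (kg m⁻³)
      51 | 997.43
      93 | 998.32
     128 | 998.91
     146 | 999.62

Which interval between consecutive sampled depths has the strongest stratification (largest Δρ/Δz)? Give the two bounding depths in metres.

Compute the density gradient over each adjacent pair:
  51–93 m: Δρ/Δz = 0.89/42 = 0.021 kg m⁻⁴
  93–128 m: Δρ/Δz = 0.59/35 = 0.017 kg m⁻⁴
  128–146 m: Δρ/Δz = 0.71/18 = 0.039 kg m⁻⁴
The largest gradient is in the 128–146 m interval — the pycnocline.

128–146 m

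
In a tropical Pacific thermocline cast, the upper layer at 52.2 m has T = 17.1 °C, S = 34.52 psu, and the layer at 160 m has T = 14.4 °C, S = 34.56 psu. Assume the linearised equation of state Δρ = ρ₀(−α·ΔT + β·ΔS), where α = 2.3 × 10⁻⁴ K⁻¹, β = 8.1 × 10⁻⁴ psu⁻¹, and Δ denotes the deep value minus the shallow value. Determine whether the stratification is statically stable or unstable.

ΔT = 14.4 − 17.1 = -2.7 K and ΔS = 34.56 − 34.52 = +0.04 psu (deep − shallow).
−αΔT = 6.21 × 10⁻⁴; βΔS = 3.24 × 10⁻⁵; sum Δρ/ρ₀ = 6.534 × 10⁻⁴.
Δρ/ρ₀ > 0, so Δρ > 0: deeper water is denser → statically stable.

stable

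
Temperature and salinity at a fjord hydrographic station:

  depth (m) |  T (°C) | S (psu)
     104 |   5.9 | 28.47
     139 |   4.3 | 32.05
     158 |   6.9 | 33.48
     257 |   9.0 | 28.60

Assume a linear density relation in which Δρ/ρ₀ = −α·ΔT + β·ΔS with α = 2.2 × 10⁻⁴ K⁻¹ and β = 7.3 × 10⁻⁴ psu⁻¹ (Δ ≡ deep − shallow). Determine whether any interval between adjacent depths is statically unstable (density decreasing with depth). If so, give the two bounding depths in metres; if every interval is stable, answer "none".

Evaluate Δρ/ρ₀ = −αΔT + βΔS across each adjacent pair:
  104–139 m: −αΔT+βΔS = −(2.2 × 10⁻⁴)(-1.6)+(7.3 × 10⁻⁴)(+3.58) = 3.0 × 10⁻³ → stable
  139–158 m: −αΔT+βΔS = −(2.2 × 10⁻⁴)(+2.6)+(7.3 × 10⁻⁴)(+1.43) = 4.7 × 10⁻⁴ → stable
  158–257 m: −αΔT+βΔS = −(2.2 × 10⁻⁴)(+2.1)+(7.3 × 10⁻⁴)(-4.88) = -4.0 × 10⁻³ → UNSTABLE
The 158–257 m interval has Δρ < 0: lighter water underlies denser water.

158–257 m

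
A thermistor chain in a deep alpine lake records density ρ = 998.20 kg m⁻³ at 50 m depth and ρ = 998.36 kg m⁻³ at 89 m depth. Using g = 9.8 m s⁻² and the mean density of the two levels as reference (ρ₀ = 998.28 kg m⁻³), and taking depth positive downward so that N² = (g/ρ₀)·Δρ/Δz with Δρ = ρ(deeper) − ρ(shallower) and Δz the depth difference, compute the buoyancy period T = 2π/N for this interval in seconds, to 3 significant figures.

Δρ = 998.36 − 998.20 = 0.16 kg m⁻³ over Δz = 89 − 50 = 39 m.
N² = (9.8/998.28) × (0.16/39) = 4.0274 × 10⁻⁵ s⁻².
N = √(4.0274 × 10⁻⁵) = 6.3462 × 10⁻³ rad s⁻¹, so T = 2π/N = 990.07 s ≈ 990 s.

990 s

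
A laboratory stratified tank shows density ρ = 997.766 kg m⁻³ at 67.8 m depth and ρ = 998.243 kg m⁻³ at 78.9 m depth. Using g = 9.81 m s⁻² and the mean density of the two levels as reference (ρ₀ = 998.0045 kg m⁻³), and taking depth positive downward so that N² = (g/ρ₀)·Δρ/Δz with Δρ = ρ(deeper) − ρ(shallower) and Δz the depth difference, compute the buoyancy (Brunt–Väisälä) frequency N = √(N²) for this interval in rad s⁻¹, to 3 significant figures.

0.0206 rad s⁻¹

Δρ = 998.243 − 997.766 = 0.477 kg m⁻³ over Δz = 78.9 − 67.8 = 11.1 m.
N² = (9.81/998.0045) × (0.477/11.1) = 4.2241 × 10⁻⁴ s⁻².
N = √(4.2241 × 10⁻⁴) = 0.020553 rad s⁻¹ ≈ 0.0206 rad s⁻¹.
N² > 0, so the interval is statically stable.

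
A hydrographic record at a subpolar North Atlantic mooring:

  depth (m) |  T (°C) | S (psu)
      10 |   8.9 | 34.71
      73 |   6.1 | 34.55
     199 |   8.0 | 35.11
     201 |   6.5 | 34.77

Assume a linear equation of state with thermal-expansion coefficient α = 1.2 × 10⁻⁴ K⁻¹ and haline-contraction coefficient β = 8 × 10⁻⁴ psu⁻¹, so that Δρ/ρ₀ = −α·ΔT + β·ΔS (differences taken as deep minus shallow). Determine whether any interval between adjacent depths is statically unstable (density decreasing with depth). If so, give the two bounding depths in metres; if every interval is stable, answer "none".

199–201 m

Evaluate Δρ/ρ₀ = −αΔT + βΔS across each adjacent pair:
  10–73 m: −αΔT+βΔS = −(1.2 × 10⁻⁴)(-2.8)+(8 × 10⁻⁴)(-0.16) = 2.1 × 10⁻⁴ → stable
  73–199 m: −αΔT+βΔS = −(1.2 × 10⁻⁴)(+1.9)+(8 × 10⁻⁴)(+0.56) = 2.2 × 10⁻⁴ → stable
  199–201 m: −αΔT+βΔS = −(1.2 × 10⁻⁴)(-1.5)+(8 × 10⁻⁴)(-0.34) = -9.2 × 10⁻⁵ → UNSTABLE
The 199–201 m interval has Δρ < 0: lighter water underlies denser water.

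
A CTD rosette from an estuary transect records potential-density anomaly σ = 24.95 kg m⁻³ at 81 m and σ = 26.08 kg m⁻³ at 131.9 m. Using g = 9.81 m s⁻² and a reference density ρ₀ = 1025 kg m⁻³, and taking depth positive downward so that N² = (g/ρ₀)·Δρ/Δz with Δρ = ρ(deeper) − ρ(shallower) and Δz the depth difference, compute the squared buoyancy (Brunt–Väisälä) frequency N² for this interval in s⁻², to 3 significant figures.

2.12 × 10⁻⁴ s⁻²

Δρ = 1026.08 − 1024.95 = 1.13 kg m⁻³ over Δz = 131.9 − 81 = 50.9 m.
N² = (9.81/1025) × (1.13/50.9) = 2.1247 × 10⁻⁴ s⁻² ≈ 2.12 × 10⁻⁴ s⁻².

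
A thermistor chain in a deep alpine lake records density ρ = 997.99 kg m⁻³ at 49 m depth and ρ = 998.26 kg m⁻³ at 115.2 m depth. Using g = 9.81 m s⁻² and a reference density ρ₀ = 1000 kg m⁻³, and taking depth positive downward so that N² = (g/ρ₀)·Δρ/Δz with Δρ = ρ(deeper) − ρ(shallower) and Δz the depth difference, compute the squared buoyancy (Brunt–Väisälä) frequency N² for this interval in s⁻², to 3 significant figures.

Δρ = 998.26 − 997.99 = 0.27 kg m⁻³ over Δz = 115.2 − 49 = 66.2 m.
N² = (9.81/1000) × (0.27/66.2) = 4.0011 × 10⁻⁵ s⁻² ≈ 4.00 × 10⁻⁵ s⁻².
A positive N² confirms static stability across the interval.

4.00 × 10⁻⁵ s⁻²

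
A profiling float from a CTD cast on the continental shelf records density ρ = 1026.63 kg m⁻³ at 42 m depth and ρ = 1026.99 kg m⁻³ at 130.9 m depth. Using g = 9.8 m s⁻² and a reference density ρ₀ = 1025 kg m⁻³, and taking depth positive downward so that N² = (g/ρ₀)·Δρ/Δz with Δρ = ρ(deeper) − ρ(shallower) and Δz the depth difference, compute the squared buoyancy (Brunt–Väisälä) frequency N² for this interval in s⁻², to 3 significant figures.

Δρ = 1026.99 − 1026.63 = 0.36 kg m⁻³ over Δz = 130.9 − 42 = 88.9 m.
N² = (9.8/1025) × (0.36/88.9) = 3.8717 × 10⁻⁵ s⁻² ≈ 3.87 × 10⁻⁵ s⁻².
A positive N² confirms static stability across the interval.

3.87 × 10⁻⁵ s⁻²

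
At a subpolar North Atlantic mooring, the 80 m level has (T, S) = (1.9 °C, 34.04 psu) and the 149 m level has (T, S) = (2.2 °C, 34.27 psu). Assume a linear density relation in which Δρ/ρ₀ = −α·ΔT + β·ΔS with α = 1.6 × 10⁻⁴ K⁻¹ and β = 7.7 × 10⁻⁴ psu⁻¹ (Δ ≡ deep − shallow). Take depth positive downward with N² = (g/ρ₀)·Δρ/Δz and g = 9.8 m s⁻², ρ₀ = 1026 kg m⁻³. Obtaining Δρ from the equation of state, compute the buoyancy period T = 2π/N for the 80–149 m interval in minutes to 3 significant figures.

ΔT = +0.3 K, ΔS = +0.23 psu (deep − shallow).
Δρ/ρ₀ = −αΔT + βΔS = -4.80 × 10⁻⁵ + 1.771 × 10⁻⁴ = 1.291 × 10⁻⁴, so Δρ ≈ 0.1325 kg m⁻³.
N² = (g/ρ₀)·Δρ/Δz = g·(Δρ/ρ₀)/Δz = 9.8 × 1.291 × 10⁻⁴ / 69 = 1.8336 × 10⁻⁵ s⁻².
N = √(1.8336 × 10⁻⁵) = 4.2821 × 10⁻³ rad s⁻¹ → T = 2π/N = 1.4673 × 10³ s = 24.455 min ≈ 24.5 min.

24.5 min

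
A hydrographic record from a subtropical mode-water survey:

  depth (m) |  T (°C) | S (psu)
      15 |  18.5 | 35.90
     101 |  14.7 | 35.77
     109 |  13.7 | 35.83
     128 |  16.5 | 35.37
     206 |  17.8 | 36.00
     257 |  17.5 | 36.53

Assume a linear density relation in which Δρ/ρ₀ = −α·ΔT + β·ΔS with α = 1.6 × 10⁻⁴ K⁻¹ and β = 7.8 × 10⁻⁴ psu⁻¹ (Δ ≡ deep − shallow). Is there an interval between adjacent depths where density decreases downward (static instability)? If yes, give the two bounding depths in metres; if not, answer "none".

Evaluate Δρ/ρ₀ = −αΔT + βΔS across each adjacent pair:
  15–101 m: −αΔT+βΔS = −(1.6 × 10⁻⁴)(-3.8)+(7.8 × 10⁻⁴)(-0.13) = 5.1 × 10⁻⁴ → stable
  101–109 m: −αΔT+βΔS = −(1.6 × 10⁻⁴)(-1.0)+(7.8 × 10⁻⁴)(+0.06) = 2.1 × 10⁻⁴ → stable
  109–128 m: −αΔT+βΔS = −(1.6 × 10⁻⁴)(+2.8)+(7.8 × 10⁻⁴)(-0.46) = -8.1 × 10⁻⁴ → UNSTABLE
  128–206 m: −αΔT+βΔS = −(1.6 × 10⁻⁴)(+1.3)+(7.8 × 10⁻⁴)(+0.63) = 2.8 × 10⁻⁴ → stable
  206–257 m: −αΔT+βΔS = −(1.6 × 10⁻⁴)(-0.3)+(7.8 × 10⁻⁴)(+0.53) = 4.6 × 10⁻⁴ → stable
The 109–128 m interval has Δρ < 0: lighter water underlies denser water.

109–128 m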